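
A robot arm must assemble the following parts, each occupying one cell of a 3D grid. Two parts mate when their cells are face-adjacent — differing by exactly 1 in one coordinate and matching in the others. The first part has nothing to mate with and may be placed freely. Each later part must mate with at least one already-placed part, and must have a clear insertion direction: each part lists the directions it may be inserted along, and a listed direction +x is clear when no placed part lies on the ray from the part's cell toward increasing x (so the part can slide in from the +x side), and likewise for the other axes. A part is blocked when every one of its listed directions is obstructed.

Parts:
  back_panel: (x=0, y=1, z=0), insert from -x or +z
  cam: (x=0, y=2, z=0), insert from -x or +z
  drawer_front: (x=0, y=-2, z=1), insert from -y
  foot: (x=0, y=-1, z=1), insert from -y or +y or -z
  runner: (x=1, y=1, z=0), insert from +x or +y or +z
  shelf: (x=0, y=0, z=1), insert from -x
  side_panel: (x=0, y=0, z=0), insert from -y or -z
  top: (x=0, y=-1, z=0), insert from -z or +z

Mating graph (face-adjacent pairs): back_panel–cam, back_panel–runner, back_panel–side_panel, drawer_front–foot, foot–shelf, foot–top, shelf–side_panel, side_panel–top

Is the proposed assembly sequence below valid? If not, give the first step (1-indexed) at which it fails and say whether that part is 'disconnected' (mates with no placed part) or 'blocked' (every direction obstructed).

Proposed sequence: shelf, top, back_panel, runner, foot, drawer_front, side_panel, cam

Invalid at step 2 (disconnected)

1. shelf@(0, 0, 1) [-x clear] — {shelf}
2. top@(0, -1, 0) — no placed neighbour ⇒ disconnected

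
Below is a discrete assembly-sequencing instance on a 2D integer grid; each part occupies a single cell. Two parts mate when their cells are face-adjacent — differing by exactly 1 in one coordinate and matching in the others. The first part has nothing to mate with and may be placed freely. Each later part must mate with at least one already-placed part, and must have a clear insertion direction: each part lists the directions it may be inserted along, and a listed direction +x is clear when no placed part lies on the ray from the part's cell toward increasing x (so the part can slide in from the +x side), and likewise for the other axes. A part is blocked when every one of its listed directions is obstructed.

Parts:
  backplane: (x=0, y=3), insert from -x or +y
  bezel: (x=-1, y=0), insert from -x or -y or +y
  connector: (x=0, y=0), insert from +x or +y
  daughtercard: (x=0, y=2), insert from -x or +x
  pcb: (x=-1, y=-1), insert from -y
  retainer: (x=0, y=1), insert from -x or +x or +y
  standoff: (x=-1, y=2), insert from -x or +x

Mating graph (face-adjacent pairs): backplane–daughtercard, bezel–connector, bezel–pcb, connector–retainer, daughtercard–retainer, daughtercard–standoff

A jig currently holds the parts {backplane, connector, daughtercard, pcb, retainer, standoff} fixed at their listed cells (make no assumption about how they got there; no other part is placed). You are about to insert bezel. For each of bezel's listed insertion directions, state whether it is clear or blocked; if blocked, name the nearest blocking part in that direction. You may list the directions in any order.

-x: ray from bezel(-1, 0) has no placed part ⇒ clear
-y: nearest on ray is pcb@(-1, -1) ⇒ blocked
+y: nearest on ray is standoff@(-1, 2) ⇒ blocked

+y: blocked by standoff; -x: clear; -y: blocked by pcb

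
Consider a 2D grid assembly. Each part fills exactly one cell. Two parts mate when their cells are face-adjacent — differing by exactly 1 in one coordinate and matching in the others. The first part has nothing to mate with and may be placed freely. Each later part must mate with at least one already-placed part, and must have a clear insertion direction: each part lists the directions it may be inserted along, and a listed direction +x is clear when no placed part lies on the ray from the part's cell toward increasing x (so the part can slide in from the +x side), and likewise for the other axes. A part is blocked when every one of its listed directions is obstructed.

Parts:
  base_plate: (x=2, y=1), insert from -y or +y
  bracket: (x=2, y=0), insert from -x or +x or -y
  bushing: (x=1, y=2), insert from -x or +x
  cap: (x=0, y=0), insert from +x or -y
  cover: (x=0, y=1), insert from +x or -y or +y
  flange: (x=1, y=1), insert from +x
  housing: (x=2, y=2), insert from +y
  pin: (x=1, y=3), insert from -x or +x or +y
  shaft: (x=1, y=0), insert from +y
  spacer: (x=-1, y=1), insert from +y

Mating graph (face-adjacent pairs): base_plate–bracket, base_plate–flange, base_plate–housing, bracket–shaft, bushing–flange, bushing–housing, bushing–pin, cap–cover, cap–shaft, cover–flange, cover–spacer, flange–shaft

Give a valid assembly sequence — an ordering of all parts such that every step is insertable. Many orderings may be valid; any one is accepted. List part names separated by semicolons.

1. shaft@(1, 0) [+y clear] — {shaft}
2. cap@(0, 0) [-y clear] — {cap, shaft}
3. bracket@(2, 0) [+x clear] — {bracket, cap, shaft}
4. cover@(0, 1) [+x clear] — {bracket, cap, cover, shaft}
5. flange@(1, 1) [+x clear] — {bracket, cap, cover, flange, shaft}
6. base_plate@(2, 1) [+y clear] — {base_plate, bracket, cap, cover, flange, shaft}
7. housing@(2, 2) [+y clear] — {base_plate, bracket, cap, cover, flange, housing, shaft}
8. bushing@(1, 2) [-x clear] — {base_plate, bracket, bushing, cap, cover, flange, housing, shaft}
9. pin@(1, 3) [-x clear] — {base_plate, bracket, bushing, cap, cover, flange, housing, pin, shaft}
10. spacer@(-1, 1) [+y clear] — {base_plate, bracket, bushing, cap, cover, flange, housing, pin, shaft, spacer}

shaft; cap; bracket; cover; flange; base_plate; housing; bushing; pin; spacer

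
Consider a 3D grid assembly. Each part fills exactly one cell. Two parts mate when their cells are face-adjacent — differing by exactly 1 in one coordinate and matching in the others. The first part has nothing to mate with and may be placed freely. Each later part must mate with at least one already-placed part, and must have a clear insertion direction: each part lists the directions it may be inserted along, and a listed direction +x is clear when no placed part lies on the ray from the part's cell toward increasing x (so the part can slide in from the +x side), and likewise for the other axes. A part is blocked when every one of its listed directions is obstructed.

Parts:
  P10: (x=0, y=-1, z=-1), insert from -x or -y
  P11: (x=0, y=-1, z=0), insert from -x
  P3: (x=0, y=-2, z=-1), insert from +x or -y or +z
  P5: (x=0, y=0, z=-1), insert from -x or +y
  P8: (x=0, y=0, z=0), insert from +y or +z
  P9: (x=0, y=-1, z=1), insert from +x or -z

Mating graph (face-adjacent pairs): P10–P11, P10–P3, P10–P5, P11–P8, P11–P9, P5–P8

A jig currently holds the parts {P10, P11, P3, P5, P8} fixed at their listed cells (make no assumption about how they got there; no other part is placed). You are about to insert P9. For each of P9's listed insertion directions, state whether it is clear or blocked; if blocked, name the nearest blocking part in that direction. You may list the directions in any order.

+x: ray from P9(0, -1, 1) has no placed part ⇒ clear
-z: nearest on ray is P11@(0, -1, 0) ⇒ blocked

+x: clear; -z: blocked by P11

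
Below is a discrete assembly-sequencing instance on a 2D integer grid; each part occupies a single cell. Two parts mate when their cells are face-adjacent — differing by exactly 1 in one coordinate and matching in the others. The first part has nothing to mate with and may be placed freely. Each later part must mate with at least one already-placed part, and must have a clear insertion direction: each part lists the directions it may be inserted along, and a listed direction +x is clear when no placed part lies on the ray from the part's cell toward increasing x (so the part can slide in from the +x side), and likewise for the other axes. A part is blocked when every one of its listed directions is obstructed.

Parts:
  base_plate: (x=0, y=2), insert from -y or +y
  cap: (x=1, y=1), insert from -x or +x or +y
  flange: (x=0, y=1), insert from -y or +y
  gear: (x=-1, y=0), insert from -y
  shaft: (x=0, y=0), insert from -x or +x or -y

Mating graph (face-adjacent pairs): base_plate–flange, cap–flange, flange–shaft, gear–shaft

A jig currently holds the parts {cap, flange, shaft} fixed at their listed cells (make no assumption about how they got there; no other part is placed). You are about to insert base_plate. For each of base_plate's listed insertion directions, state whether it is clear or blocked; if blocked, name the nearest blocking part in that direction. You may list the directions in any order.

-y: nearest on ray is flange@(0, 1) ⇒ blocked
+y: ray from base_plate(0, 2) has no placed part ⇒ clear

+y: clear; -y: blocked by flange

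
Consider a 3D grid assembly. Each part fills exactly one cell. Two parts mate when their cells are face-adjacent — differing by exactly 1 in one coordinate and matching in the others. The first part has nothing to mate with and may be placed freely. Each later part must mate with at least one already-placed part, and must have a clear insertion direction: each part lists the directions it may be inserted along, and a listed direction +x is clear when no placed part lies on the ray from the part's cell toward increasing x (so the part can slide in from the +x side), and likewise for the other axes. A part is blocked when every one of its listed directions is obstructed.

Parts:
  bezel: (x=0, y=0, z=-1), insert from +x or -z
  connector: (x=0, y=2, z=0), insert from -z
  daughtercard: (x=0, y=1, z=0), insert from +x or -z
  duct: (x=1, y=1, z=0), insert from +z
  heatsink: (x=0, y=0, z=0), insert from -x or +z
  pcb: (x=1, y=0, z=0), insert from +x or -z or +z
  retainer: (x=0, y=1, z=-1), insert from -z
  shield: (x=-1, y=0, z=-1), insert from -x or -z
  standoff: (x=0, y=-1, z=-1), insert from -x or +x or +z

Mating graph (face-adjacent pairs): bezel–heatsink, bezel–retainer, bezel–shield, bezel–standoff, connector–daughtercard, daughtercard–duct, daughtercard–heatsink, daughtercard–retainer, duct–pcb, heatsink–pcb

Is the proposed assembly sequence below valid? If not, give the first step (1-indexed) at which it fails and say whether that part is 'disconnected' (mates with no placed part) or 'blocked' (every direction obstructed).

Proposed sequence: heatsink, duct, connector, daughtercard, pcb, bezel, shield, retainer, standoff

1. heatsink@(0, 0, 0) [-x clear] — {heatsink}
2. duct@(1, 1, 0) — no placed neighbour ⇒ disconnected

Invalid at step 2 (disconnected)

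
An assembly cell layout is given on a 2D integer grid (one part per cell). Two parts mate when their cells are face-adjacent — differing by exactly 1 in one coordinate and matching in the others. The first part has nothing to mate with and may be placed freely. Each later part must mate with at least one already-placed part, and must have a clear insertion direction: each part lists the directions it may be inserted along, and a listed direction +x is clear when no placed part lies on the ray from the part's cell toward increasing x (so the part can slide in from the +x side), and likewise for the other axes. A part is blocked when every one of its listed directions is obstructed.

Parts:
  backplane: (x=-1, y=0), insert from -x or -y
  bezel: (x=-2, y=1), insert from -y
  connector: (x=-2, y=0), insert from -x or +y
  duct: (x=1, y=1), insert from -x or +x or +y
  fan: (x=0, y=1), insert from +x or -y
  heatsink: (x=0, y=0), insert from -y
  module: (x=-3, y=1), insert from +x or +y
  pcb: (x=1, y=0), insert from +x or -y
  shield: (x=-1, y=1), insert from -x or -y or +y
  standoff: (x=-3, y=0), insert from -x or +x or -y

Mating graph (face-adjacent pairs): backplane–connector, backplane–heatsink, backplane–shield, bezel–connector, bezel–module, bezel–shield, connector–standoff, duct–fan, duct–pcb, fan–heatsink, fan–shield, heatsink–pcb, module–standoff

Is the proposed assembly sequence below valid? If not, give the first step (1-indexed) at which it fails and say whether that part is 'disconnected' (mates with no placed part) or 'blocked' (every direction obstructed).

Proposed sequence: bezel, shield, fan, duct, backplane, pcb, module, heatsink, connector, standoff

1. bezel@(-2, 1) [-y clear] — {bezel}
2. shield@(-1, 1) [-y clear] — {bezel, shield}
3. fan@(0, 1) [+x clear] — {bezel, fan, shield}
4. duct@(1, 1) [+x clear] — {bezel, duct, fan, shield}
5. backplane@(-1, 0) [-x clear] — {backplane, bezel, duct, fan, shield}
6. pcb@(1, 0) [+x clear] — {backplane, bezel, duct, fan, pcb, shield}
7. module@(-3, 1) [+y clear] — {backplane, bezel, duct, fan, module, pcb, shield}
8. heatsink@(0, 0) [-y clear] — {backplane, bezel, duct, fan, heatsink, module, pcb, shield}
9. connector@(-2, 0) [-x clear] — {backplane, bezel, connector, duct, fan, heatsink, module, pcb, shield}
10. standoff@(-3, 0) [-x clear] — {backplane, bezel, connector, duct, fan, heatsink, module, pcb, shield, standoff}

Valid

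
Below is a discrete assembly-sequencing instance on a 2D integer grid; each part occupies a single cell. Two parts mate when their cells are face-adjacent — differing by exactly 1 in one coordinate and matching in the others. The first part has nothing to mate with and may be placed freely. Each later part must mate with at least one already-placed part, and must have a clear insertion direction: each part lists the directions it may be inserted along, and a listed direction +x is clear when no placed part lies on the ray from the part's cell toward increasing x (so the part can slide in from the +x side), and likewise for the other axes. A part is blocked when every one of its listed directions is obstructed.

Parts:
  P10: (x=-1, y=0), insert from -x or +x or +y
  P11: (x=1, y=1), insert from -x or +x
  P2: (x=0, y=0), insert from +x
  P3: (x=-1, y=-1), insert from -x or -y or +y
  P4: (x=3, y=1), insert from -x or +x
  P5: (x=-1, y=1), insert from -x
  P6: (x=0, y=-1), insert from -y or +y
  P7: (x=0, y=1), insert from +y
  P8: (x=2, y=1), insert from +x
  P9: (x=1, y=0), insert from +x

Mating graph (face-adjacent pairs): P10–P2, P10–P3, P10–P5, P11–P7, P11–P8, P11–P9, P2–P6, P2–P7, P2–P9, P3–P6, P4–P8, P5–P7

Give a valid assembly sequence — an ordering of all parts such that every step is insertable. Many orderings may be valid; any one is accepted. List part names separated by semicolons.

P10; P5; P3; P7; P11; P8; P4; P2; P9; P6

1. P10@(-1, 0) [-x clear] — {P10}
2. P5@(-1, 1) [-x clear] — {P10, P5}
3. P3@(-1, -1) [-x clear] — {P10, P3, P5}
4. P7@(0, 1) [+y clear] — {P10, P3, P5, P7}
5. P11@(1, 1) [+x clear] — {P10, P11, P3, P5, P7}
6. P8@(2, 1) [+x clear] — {P10, P11, P3, P5, P7, P8}
7. P4@(3, 1) [+x clear] — {P10, P11, P3, P4, P5, P7, P8}
8. P2@(0, 0) [+x clear] — {P10, P11, P2, P3, P4, P5, P7, P8}
9. P9@(1, 0) [+x clear] — {P10, P11, P2, P3, P4, P5, P7, P8, P9}
10. P6@(0, -1) [-y clear] — {P10, P11, P2, P3, P4, P5, P6, P7, P8, P9}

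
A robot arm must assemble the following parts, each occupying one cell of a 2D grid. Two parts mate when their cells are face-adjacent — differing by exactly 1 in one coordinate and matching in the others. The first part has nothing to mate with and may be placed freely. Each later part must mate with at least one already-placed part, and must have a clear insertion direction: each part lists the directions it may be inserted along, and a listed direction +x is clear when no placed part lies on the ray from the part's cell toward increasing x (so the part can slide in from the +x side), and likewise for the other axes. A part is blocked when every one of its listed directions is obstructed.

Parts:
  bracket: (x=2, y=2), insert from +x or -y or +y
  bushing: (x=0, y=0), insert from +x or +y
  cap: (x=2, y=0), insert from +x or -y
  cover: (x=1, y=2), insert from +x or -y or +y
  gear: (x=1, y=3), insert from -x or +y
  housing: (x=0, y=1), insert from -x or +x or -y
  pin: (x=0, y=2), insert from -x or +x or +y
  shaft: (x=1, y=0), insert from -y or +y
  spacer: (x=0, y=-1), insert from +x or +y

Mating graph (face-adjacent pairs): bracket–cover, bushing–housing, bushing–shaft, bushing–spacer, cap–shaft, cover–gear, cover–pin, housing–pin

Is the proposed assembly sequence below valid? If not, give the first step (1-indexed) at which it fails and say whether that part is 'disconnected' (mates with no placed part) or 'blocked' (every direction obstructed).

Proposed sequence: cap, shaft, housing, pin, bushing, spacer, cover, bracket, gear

1. cap@(2, 0) [+x clear] — {cap}
2. shaft@(1, 0) [-y clear] — {cap, shaft}
3. housing@(0, 1) — no placed neighbour ⇒ disconnected

Invalid at step 3 (disconnected)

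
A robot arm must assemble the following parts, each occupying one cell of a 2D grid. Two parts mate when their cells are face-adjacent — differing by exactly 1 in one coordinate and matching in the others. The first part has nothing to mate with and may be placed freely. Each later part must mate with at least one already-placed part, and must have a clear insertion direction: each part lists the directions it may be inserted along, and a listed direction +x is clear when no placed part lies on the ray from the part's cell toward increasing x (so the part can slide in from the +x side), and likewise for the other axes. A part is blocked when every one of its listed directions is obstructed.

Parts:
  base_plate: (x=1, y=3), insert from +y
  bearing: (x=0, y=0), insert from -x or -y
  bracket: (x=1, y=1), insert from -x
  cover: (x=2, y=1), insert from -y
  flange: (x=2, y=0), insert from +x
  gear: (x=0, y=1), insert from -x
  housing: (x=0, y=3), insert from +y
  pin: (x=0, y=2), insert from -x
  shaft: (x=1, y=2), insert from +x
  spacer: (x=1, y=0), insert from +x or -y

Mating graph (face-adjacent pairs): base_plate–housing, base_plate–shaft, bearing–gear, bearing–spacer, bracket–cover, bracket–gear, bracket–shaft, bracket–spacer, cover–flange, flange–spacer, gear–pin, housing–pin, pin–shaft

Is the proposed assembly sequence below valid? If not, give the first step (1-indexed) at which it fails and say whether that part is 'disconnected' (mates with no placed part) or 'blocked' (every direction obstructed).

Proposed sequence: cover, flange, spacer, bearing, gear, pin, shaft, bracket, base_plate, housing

1. cover@(2, 1) [-y clear] — {cover}
2. flange@(2, 0) [+x clear] — {cover, flange}
3. spacer@(1, 0) [-y clear] — {cover, flange, spacer}
4. bearing@(0, 0) [-x clear] — {bearing, cover, flange, spacer}
5. gear@(0, 1) [-x clear] — {bearing, cover, flange, gear, spacer}
6. pin@(0, 2) [-x clear] — {bearing, cover, flange, gear, pin, spacer}
7. shaft@(1, 2) [+x clear] — {bearing, cover, flange, gear, pin, shaft, spacer}
8. bracket@(1, 1) — -x all obstructed ⇒ blocked

Invalid at step 8 (blocked)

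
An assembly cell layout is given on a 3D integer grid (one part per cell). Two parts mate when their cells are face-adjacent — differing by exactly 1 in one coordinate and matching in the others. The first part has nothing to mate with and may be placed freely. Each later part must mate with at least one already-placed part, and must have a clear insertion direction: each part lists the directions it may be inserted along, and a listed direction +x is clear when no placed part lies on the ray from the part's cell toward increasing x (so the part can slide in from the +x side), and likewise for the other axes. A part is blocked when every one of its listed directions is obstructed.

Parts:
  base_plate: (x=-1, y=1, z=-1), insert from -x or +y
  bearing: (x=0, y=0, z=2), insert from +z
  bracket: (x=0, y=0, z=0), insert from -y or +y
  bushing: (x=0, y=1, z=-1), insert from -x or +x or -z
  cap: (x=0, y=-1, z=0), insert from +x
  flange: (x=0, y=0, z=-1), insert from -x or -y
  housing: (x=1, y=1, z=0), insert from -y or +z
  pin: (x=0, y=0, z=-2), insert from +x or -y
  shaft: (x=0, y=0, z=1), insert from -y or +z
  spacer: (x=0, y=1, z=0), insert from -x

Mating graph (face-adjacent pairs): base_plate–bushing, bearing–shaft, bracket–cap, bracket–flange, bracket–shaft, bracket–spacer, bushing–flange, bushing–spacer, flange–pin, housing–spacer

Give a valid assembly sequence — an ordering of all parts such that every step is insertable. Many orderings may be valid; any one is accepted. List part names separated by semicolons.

1. pin@(0, 0, -2) [+x clear] — {pin}
2. flange@(0, 0, -1) [-x clear] — {flange, pin}
3. bushing@(0, 1, -1) [-x clear] — {bushing, flange, pin}
4. spacer@(0, 1, 0) [-x clear] — {bushing, flange, pin, spacer}
5. housing@(1, 1, 0) [-y clear] — {bushing, flange, housing, pin, spacer}
6. base_plate@(-1, 1, -1) [-x clear] — {base_plate, bushing, flange, housing, pin, spacer}
7. bracket@(0, 0, 0) [-y clear] — {base_plate, bracket, bushing, flange, housing, pin, spacer}
8. shaft@(0, 0, 1) [-y clear] — {base_plate, bracket, bushing, flange, housing, pin, shaft, spacer}
9. cap@(0, -1, 0) [+x clear] — {base_plate, bracket, bushing, cap, flange, housing, pin, shaft, spacer}
10. bearing@(0, 0, 2) [+z clear] — {base_plate, bearing, bracket, bushing, cap, flange, housing, pin, shaft, spacer}

pin; flange; bushing; spacer; housing; base_plate; bracket; shaft; cap; bearing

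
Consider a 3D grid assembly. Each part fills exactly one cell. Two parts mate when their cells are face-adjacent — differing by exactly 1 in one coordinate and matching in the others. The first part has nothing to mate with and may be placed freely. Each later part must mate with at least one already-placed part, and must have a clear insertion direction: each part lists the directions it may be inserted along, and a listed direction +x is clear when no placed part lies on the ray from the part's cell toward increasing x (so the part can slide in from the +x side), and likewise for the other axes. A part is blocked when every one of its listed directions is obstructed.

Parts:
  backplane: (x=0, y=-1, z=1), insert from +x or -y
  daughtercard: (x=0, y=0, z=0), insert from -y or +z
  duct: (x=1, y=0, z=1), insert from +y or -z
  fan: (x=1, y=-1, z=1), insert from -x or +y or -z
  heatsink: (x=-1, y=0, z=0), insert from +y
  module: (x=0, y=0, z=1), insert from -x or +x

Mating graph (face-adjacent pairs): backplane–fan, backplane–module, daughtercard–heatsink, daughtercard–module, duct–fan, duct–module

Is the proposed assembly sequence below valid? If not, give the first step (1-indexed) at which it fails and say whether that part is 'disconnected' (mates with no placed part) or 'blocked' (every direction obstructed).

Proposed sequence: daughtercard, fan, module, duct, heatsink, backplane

Invalid at step 2 (disconnected)

1. daughtercard@(0, 0, 0) [-y clear] — {daughtercard}
2. fan@(1, -1, 1) — no placed neighbour ⇒ disconnected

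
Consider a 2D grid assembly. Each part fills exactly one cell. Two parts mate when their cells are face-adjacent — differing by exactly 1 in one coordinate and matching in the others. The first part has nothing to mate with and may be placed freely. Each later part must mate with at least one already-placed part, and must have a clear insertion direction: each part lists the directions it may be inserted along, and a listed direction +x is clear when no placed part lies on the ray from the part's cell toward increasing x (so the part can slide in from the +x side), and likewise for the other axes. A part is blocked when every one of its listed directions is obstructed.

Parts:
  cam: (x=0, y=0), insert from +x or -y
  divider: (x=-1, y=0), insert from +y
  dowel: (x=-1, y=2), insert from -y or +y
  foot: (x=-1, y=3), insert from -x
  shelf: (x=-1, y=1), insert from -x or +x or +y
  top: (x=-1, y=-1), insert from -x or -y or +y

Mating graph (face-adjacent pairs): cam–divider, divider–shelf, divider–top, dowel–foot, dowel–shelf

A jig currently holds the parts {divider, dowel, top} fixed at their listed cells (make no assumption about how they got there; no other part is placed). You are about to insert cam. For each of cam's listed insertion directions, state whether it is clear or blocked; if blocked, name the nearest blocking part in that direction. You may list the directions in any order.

+x: clear; -y: clear

+x: ray from cam(0, 0) has no placed part ⇒ clear
-y: ray from cam(0, 0) has no placed part ⇒ clear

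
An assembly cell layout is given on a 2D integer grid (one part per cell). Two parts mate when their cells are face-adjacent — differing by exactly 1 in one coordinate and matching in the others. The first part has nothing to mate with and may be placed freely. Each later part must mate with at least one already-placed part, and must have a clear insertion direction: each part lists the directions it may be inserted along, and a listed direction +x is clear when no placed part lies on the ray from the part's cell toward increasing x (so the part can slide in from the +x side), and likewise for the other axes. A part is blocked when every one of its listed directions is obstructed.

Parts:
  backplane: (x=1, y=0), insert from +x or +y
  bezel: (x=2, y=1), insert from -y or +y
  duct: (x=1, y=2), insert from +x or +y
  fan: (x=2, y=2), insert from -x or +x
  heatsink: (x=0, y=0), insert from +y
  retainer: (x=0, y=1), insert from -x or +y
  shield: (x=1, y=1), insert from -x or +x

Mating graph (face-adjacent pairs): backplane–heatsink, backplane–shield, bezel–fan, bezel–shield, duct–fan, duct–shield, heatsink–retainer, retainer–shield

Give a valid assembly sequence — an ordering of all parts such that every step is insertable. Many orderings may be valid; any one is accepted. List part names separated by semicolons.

1. bezel@(2, 1) [-y clear] — {bezel}
2. shield@(1, 1) [-x clear] — {bezel, shield}
3. backplane@(1, 0) [+x clear] — {backplane, bezel, shield}
4. duct@(1, 2) [+x clear] — {backplane, bezel, duct, shield}
5. fan@(2, 2) [+x clear] — {backplane, bezel, duct, fan, shield}
6. heatsink@(0, 0) [+y clear] — {backplane, bezel, duct, fan, heatsink, shield}
7. retainer@(0, 1) [-x clear] — {backplane, bezel, duct, fan, heatsink, retainer, shield}

bezel; shield; backplane; duct; fan; heatsink; retainer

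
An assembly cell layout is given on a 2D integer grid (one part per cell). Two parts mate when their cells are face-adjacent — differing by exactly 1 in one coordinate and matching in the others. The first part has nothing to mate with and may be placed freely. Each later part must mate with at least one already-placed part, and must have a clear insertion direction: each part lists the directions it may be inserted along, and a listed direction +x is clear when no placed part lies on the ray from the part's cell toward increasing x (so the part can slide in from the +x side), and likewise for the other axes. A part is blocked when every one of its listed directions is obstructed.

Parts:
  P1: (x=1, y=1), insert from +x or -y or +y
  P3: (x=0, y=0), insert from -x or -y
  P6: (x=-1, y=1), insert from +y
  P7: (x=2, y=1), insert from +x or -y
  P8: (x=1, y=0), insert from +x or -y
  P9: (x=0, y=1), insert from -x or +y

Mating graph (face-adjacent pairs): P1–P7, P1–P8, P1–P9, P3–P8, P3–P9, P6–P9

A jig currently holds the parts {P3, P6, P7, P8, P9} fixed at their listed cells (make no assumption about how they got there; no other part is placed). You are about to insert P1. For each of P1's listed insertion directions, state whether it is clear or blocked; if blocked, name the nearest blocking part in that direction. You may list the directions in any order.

+x: nearest on ray is P7@(2, 1) ⇒ blocked
-y: nearest on ray is P8@(1, 0) ⇒ blocked
+y: ray from P1(1, 1) has no placed part ⇒ clear

+x: blocked by P7; +y: clear; -y: blocked by P8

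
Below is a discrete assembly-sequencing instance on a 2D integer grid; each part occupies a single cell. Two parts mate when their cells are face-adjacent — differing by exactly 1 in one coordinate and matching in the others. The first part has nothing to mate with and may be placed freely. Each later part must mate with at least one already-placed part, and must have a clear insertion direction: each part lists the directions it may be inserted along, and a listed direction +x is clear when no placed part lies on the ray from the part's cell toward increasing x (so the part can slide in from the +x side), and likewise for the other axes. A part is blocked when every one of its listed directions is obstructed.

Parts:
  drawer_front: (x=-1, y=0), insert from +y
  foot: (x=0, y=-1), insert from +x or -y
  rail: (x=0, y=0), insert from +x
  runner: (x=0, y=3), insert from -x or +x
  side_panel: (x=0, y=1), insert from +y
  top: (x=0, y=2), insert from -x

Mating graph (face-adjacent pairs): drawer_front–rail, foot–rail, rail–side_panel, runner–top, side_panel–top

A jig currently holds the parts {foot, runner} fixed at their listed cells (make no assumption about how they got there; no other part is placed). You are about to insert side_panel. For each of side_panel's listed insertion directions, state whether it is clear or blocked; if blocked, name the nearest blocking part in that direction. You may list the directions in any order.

+y: blocked by runner

+y: nearest on ray is runner@(0, 3) ⇒ blocked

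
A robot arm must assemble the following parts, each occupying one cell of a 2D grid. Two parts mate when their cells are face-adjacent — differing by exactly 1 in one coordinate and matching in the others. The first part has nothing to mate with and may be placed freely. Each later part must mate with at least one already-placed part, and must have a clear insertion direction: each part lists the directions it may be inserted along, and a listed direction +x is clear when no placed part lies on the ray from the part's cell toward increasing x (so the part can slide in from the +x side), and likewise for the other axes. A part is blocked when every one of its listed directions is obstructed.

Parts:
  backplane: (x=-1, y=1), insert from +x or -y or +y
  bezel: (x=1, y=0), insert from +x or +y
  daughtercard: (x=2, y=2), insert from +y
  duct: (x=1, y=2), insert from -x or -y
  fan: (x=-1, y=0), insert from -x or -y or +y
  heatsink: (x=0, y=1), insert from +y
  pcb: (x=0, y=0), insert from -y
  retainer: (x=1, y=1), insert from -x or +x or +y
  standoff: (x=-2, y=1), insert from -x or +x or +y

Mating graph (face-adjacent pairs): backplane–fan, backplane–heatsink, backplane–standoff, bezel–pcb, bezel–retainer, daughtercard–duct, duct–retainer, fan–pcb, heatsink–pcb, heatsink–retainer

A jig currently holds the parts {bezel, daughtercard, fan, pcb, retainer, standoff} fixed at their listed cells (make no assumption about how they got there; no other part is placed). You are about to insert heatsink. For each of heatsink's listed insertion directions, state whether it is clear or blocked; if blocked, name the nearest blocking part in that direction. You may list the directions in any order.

+y: clear

+y: ray from heatsink(0, 1) has no placed part ⇒ clear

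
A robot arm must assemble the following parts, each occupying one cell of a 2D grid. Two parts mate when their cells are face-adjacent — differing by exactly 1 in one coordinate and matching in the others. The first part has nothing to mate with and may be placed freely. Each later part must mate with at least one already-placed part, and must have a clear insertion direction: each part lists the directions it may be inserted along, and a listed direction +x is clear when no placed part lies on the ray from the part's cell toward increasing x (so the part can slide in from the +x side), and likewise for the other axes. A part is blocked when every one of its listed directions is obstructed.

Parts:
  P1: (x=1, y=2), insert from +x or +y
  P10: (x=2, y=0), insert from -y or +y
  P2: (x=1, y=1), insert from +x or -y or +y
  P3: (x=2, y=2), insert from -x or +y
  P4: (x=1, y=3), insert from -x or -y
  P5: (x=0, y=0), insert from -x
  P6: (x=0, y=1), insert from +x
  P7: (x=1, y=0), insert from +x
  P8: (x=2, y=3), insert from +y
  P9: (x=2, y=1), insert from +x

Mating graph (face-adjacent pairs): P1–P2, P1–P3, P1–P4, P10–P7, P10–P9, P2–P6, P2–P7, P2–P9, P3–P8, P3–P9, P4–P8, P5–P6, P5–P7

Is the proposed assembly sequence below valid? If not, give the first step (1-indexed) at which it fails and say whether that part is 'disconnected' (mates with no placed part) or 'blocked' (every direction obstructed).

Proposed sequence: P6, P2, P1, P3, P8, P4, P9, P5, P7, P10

Valid

1. P6@(0, 1) [+x clear] — {P6}
2. P2@(1, 1) [+x clear] — {P2, P6}
3. P1@(1, 2) [+x clear] — {P1, P2, P6}
4. P3@(2, 2) [+y clear] — {P1, P2, P3, P6}
5. P8@(2, 3) [+y clear] — {P1, P2, P3, P6, P8}
6. P4@(1, 3) [-x clear] — {P1, P2, P3, P4, P6, P8}
7. P9@(2, 1) [+x clear] — {P1, P2, P3, P4, P6, P8, P9}
8. P5@(0, 0) [-x clear] — {P1, P2, P3, P4, P5, P6, P8, P9}
9. P7@(1, 0) [+x clear] — {P1, P2, P3, P4, P5, P6, P7, P8, P9}
10. P10@(2, 0) [-y clear] — {P1, P10, P2, P3, P4, P5, P6, P7, P8, P9}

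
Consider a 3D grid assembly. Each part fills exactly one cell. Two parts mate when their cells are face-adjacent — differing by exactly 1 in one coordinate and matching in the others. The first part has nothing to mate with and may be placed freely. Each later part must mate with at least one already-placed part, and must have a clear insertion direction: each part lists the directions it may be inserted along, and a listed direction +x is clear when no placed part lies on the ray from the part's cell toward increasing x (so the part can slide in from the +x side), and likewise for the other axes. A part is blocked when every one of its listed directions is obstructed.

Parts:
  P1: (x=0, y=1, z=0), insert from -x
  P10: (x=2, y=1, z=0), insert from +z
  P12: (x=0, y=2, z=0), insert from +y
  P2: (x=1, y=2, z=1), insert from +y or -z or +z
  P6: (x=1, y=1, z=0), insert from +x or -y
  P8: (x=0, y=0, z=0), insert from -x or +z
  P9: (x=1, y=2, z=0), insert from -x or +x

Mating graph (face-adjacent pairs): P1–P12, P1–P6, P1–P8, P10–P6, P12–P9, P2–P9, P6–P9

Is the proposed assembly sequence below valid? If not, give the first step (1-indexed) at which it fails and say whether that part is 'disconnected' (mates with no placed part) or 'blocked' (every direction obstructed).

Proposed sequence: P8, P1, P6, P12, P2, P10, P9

1. P8@(0, 0, 0) [-x clear] — {P8}
2. P1@(0, 1, 0) [-x clear] — {P1, P8}
3. P6@(1, 1, 0) [+x clear] — {P1, P6, P8}
4. P12@(0, 2, 0) [+y clear] — {P1, P12, P6, P8}
5. P2@(1, 2, 1) — no placed neighbour ⇒ disconnected

Invalid at step 5 (disconnected)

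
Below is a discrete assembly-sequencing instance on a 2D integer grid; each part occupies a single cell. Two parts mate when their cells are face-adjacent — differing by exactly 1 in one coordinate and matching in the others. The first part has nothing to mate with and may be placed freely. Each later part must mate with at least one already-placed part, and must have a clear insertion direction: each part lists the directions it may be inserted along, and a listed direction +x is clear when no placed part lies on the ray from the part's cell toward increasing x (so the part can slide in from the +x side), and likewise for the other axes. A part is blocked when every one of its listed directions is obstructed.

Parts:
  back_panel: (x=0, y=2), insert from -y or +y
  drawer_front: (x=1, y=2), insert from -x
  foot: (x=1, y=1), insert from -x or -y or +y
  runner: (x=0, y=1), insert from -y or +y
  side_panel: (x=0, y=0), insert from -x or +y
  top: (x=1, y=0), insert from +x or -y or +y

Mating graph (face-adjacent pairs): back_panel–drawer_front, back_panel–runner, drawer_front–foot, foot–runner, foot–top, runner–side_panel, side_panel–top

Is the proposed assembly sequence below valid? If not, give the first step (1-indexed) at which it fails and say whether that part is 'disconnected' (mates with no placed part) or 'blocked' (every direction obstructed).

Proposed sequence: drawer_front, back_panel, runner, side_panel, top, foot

Invalid at step 6 (blocked)

1. drawer_front@(1, 2) [-x clear] — {drawer_front}
2. back_panel@(0, 2) [-y clear] — {back_panel, drawer_front}
3. runner@(0, 1) [-y clear] — {back_panel, drawer_front, runner}
4. side_panel@(0, 0) [-x clear] — {back_panel, drawer_front, runner, side_panel}
5. top@(1, 0) [+x clear] — {back_panel, drawer_front, runner, side_panel, top}
6. foot@(1, 1) — -x/-y/+y all obstructed ⇒ blocked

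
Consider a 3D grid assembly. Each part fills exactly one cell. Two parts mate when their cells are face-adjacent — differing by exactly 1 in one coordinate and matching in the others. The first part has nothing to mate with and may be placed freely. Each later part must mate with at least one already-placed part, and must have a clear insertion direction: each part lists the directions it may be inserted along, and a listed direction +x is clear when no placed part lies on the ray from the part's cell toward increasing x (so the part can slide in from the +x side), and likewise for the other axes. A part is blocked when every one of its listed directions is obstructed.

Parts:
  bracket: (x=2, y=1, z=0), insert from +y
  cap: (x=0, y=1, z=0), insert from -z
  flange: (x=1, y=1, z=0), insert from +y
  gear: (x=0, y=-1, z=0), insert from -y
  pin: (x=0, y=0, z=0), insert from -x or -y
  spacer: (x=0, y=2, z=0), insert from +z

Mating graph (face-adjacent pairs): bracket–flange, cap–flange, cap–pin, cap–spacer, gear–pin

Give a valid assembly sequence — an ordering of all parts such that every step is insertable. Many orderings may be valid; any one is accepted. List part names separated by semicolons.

cap; pin; gear; spacer; flange; bracket

1. cap@(0, 1, 0) [-z clear] — {cap}
2. pin@(0, 0, 0) [-x clear] — {cap, pin}
3. gear@(0, -1, 0) [-y clear] — {cap, gear, pin}
4. spacer@(0, 2, 0) [+z clear] — {cap, gear, pin, spacer}
5. flange@(1, 1, 0) [+y clear] — {cap, flange, gear, pin, spacer}
6. bracket@(2, 1, 0) [+y clear] — {bracket, cap, flange, gear, pin, spacer}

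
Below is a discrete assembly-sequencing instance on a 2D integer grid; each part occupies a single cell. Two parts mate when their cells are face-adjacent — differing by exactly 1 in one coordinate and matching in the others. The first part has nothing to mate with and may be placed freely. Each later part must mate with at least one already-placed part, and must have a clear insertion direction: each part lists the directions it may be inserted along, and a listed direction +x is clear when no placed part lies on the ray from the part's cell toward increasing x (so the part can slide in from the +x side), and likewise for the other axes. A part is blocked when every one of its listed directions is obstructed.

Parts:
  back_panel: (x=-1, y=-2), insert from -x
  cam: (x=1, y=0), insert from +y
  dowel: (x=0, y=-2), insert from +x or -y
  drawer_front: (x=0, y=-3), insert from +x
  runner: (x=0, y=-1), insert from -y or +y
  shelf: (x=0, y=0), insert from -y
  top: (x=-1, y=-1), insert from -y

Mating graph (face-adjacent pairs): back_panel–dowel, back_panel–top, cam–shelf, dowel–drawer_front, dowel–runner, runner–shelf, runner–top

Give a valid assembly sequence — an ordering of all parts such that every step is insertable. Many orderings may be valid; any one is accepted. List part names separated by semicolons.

1. cam@(1, 0) [+y clear] — {cam}
2. shelf@(0, 0) [-y clear] — {cam, shelf}
3. runner@(0, -1) [-y clear] — {cam, runner, shelf}
4. dowel@(0, -2) [+x clear] — {cam, dowel, runner, shelf}
5. drawer_front@(0, -3) [+x clear] — {cam, dowel, drawer_front, runner, shelf}
6. top@(-1, -1) [-y clear] — {cam, dowel, drawer_front, runner, shelf, top}
7. back_panel@(-1, -2) [-x clear] — {back_panel, cam, dowel, drawer_front, runner, shelf, top}

cam; shelf; runner; dowel; drawer_front; top; back_panel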